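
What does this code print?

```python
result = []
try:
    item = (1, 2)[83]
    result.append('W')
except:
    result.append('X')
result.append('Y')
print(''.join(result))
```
XY

Exception raised in try, caught by bare except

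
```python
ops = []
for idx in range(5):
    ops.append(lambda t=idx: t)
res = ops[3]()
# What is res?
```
3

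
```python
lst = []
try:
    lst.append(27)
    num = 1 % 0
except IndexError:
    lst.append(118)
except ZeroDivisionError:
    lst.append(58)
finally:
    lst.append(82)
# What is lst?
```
[27, 58, 82]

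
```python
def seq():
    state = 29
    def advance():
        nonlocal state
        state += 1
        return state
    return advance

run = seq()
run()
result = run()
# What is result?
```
31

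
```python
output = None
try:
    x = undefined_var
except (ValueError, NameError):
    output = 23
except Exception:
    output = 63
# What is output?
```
23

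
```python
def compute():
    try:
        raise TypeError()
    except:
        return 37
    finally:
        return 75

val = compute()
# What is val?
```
75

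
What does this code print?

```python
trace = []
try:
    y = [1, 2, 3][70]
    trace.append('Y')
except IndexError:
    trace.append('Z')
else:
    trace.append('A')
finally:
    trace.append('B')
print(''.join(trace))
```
ZB

Exception: except runs, else skipped, finally runs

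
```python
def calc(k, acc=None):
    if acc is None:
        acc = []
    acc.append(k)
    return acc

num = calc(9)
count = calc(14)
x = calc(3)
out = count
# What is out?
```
[14]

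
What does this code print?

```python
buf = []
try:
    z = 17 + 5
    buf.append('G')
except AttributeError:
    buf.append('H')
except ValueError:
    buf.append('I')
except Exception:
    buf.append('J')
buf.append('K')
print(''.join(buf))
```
GK

No exception, try block completes normally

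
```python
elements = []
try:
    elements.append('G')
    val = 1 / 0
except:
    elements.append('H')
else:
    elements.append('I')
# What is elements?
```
['G', 'H']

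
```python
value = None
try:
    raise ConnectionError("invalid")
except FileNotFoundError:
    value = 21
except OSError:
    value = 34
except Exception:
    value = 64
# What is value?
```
34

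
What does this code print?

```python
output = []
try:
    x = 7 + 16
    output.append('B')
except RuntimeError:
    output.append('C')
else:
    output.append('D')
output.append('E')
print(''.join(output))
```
BDE

else block runs when no exception occurs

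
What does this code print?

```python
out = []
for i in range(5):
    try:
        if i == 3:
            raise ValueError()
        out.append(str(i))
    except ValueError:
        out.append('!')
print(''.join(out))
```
012!4

Exception on i=3 caught, loop continues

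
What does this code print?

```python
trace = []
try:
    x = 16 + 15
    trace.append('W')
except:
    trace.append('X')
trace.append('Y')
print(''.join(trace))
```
WY

No exception, try block completes normally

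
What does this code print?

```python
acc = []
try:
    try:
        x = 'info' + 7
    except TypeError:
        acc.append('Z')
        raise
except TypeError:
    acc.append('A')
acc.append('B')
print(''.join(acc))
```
ZAB

raise without argument re-raises current exception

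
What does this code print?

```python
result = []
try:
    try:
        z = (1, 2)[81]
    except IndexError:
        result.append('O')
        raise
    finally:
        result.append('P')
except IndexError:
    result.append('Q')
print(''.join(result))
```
OPQ

finally runs before re-raised exception propagates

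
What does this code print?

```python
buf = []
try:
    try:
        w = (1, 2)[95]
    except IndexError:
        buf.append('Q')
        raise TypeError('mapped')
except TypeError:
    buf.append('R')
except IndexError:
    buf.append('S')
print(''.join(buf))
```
QR

New TypeError raised, caught by outer TypeError handler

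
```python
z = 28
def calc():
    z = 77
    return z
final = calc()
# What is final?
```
77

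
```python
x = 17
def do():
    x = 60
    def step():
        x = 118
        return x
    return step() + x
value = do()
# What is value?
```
178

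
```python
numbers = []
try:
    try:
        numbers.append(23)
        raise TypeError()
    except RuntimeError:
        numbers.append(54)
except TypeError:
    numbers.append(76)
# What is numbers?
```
[23, 76]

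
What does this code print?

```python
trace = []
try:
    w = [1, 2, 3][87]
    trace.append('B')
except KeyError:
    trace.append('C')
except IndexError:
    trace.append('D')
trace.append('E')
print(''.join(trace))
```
DE

IndexError is caught by its specific handler, not KeyError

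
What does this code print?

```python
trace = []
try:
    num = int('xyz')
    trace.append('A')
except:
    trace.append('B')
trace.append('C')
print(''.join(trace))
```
BC

Exception raised in try, caught by bare except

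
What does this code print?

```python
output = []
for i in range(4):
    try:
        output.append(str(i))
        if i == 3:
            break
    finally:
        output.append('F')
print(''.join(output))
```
0F1F2F3F

finally runs even when breaking out of loop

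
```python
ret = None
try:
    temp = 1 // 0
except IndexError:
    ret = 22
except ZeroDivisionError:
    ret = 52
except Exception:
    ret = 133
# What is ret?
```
52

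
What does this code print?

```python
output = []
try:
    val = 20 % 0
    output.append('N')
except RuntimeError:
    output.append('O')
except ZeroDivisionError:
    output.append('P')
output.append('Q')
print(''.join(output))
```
PQ

ZeroDivisionError is caught by its specific handler, not RuntimeError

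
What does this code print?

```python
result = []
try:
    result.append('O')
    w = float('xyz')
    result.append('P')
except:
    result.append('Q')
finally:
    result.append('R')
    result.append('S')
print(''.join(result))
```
OQRS

Code before exception runs, then except, then all of finally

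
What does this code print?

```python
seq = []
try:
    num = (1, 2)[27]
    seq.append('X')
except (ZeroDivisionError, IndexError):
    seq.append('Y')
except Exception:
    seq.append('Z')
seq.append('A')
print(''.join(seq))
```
YA

IndexError matches tuple containing it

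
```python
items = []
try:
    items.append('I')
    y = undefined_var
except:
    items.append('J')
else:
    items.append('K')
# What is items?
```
['I', 'J']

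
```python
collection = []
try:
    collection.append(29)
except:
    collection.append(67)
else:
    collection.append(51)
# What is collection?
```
[29, 51]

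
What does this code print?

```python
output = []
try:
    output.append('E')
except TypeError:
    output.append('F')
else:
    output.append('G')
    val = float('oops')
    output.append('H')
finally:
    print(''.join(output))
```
EG

Try succeeds, else appends 'G', ValueError in else is uncaught, finally prints before exception propagates ('H' never appended)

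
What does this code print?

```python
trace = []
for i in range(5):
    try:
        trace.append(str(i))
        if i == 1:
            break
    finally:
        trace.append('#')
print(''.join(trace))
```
0#1#

finally runs even when breaking out of loop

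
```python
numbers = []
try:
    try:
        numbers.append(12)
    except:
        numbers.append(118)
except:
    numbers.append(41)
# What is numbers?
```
[12]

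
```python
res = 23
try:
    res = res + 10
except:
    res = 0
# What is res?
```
33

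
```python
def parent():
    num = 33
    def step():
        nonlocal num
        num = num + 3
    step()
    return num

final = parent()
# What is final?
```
36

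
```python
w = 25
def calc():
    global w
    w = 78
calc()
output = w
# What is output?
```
78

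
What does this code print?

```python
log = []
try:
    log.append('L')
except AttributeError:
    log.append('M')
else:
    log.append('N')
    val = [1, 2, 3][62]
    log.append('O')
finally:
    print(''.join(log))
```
LN

Try succeeds, else appends 'N', IndexError in else is uncaught, finally prints before exception propagates ('O' never appended)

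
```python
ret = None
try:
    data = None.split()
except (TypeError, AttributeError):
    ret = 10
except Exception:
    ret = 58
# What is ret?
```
10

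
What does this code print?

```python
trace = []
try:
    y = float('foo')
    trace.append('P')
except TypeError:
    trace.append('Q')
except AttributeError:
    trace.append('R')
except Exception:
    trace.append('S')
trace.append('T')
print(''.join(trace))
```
ST

ValueError not specifically caught, falls to Exception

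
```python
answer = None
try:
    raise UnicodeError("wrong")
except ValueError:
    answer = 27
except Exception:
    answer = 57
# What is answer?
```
27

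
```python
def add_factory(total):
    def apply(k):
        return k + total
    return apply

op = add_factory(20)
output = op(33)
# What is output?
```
53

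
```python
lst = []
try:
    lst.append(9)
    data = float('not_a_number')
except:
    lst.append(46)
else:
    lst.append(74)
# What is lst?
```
[9, 46]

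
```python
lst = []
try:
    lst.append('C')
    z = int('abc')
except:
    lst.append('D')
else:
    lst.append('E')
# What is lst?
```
['C', 'D']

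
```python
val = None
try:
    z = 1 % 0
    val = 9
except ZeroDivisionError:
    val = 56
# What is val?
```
56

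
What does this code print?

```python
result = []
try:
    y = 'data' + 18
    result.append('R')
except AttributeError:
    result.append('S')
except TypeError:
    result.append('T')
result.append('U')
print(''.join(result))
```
TU

TypeError is caught by its specific handler, not AttributeError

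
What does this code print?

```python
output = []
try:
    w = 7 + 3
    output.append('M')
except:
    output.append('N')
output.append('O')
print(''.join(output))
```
MO

No exception, try block completes normally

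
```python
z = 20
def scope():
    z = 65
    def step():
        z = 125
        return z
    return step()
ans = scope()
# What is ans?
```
125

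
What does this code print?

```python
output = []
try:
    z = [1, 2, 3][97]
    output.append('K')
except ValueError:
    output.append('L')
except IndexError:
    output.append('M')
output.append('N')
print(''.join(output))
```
MN

IndexError is caught by its specific handler, not ValueError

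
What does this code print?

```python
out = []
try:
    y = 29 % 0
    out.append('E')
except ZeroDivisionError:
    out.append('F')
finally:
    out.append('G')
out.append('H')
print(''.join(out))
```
FGH

finally always runs, even after exception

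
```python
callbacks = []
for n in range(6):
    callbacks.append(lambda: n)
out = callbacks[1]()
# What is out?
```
5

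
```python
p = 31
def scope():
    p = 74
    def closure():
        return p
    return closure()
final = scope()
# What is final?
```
74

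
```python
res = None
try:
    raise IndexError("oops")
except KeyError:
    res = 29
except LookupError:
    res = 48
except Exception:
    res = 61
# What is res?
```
48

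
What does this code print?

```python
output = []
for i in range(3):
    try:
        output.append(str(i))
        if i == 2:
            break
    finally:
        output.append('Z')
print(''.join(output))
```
0Z1Z2Z

finally runs even when breaking out of loop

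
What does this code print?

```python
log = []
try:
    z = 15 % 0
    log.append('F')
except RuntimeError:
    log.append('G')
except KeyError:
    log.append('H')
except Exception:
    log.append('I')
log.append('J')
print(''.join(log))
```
IJ

ZeroDivisionError not specifically caught, falls to Exception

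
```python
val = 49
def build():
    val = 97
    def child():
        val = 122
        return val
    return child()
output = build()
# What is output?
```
122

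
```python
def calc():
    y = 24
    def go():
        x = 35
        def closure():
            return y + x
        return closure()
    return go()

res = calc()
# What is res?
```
59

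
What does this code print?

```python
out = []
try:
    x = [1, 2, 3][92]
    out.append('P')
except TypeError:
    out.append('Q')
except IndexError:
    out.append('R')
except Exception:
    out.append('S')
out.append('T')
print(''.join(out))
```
RT

IndexError matches before generic Exception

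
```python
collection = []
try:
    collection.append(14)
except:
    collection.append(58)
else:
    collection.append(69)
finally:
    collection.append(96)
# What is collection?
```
[14, 69, 96]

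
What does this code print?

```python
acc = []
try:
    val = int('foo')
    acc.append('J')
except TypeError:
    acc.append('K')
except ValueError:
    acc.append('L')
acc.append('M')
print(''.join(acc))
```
LM

ValueError is caught by its specific handler, not TypeError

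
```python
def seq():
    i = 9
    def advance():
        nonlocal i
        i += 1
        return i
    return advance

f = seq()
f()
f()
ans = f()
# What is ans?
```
12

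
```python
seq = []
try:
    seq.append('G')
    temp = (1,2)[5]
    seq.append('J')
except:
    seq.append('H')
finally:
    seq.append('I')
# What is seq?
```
['G', 'H', 'I']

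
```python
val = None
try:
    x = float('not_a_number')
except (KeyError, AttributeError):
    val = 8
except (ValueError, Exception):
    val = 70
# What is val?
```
70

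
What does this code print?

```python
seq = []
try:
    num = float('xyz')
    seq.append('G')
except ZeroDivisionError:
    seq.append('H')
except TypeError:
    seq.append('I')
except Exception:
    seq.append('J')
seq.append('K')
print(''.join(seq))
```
JK

ValueError not specifically caught, falls to Exception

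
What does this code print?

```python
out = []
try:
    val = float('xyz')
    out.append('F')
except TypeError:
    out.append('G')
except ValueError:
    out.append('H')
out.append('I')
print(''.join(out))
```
HI

ValueError is caught by its specific handler, not TypeError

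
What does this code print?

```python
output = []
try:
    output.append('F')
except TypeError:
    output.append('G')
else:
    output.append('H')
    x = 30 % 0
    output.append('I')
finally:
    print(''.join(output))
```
FH

Try succeeds, else appends 'H', ZeroDivisionError in else is uncaught, finally prints before exception propagates ('I' never appended)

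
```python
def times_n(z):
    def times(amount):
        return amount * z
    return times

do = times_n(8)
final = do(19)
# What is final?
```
152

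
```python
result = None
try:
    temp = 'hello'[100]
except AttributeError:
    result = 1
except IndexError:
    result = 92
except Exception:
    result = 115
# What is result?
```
92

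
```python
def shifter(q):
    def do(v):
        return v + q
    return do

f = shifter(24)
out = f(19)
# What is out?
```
43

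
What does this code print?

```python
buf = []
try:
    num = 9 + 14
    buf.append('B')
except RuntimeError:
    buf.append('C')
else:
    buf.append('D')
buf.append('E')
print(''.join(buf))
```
BDE

else block runs when no exception occurs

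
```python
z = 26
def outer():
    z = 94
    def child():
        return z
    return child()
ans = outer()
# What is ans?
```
94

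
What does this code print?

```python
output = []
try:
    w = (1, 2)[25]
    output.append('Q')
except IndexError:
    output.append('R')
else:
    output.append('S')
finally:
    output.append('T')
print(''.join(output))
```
RT

Exception: except runs, else skipped, finally runs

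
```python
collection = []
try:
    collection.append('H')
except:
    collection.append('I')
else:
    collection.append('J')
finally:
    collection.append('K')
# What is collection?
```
['H', 'J', 'K']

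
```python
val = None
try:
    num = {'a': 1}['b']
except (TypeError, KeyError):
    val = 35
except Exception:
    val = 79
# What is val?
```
35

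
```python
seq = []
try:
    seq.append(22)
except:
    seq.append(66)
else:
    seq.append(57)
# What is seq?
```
[22, 57]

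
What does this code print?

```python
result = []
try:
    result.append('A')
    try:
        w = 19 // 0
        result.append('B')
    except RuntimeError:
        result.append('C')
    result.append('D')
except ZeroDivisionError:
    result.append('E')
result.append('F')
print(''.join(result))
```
AEF

Inner handler doesn't match, propagates to outer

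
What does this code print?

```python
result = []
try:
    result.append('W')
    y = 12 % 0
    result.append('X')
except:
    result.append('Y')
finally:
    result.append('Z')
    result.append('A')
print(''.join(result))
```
WYZA

Code before exception runs, then except, then all of finally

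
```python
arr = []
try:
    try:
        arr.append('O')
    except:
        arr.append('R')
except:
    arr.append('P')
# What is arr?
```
['O']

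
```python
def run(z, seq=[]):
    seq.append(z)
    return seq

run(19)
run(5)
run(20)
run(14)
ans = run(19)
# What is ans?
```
[19, 5, 20, 14, 19]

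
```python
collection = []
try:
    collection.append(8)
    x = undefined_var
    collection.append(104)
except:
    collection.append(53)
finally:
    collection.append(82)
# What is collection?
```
[8, 53, 82]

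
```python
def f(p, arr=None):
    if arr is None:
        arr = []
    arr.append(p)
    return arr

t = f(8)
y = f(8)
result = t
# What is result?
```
[8]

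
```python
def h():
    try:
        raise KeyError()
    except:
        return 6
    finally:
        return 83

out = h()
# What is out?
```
83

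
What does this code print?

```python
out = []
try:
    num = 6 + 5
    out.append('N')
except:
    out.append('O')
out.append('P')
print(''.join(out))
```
NP

No exception, try block completes normally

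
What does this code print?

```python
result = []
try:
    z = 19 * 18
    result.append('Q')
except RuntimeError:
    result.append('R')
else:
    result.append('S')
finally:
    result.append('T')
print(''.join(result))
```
QST

else runs before finally when no exception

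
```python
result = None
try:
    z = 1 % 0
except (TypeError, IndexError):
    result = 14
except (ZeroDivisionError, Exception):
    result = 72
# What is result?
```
72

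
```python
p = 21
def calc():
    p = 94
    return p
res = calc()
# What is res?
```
94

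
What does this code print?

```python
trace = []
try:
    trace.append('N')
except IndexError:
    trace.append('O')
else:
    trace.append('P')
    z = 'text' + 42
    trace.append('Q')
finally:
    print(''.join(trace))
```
NP

Try succeeds, else appends 'P', TypeError in else is uncaught, finally prints before exception propagates ('Q' never appended)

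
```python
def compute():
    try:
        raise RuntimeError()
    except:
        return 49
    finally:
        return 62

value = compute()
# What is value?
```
62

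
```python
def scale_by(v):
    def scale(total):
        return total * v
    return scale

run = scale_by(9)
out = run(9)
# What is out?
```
81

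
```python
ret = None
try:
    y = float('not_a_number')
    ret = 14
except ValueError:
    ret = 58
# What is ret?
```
58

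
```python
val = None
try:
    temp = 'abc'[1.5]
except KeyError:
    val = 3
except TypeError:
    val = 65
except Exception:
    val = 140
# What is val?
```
65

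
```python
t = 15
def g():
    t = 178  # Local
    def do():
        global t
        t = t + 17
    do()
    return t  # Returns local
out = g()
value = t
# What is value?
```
32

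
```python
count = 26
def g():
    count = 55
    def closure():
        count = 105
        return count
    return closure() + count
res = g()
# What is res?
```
160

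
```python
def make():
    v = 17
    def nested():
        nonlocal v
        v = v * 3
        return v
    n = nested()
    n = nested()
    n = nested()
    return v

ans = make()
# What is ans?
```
459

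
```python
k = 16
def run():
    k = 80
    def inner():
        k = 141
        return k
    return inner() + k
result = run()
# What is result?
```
221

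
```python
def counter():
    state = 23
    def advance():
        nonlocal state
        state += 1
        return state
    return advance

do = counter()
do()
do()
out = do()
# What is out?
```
26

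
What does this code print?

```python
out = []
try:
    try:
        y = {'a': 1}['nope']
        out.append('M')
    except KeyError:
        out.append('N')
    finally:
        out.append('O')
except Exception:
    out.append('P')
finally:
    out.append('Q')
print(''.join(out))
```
NOQ

Both finally blocks run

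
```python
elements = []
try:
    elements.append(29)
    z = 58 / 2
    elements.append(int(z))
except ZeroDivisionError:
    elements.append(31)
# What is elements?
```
[29, 29]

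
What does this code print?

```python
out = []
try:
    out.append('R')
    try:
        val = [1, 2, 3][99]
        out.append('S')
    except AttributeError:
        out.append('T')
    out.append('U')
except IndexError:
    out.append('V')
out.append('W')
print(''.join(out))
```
RVW

Inner handler doesn't match, propagates to outer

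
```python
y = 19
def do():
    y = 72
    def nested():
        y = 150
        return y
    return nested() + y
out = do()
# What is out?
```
222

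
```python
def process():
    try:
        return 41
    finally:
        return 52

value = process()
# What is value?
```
52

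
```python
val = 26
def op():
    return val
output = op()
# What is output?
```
26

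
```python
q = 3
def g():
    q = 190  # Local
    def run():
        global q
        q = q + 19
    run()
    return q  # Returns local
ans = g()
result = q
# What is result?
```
22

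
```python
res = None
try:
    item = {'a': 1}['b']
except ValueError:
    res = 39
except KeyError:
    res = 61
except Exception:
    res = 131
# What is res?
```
61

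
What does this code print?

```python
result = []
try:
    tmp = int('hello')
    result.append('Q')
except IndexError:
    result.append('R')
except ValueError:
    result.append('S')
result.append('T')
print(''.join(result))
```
ST

ValueError is caught by its specific handler, not IndexError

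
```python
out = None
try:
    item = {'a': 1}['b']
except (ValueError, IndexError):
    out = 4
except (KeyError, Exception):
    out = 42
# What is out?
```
42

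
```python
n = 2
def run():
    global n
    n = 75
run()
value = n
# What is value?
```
75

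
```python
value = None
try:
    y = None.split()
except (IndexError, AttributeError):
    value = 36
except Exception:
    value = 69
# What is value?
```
36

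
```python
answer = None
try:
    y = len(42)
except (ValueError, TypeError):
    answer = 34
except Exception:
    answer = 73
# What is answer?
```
34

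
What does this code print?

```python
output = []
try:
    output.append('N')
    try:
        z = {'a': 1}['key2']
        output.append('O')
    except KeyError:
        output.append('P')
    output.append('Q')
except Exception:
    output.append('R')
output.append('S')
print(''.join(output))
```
NPQS

Inner exception caught by inner handler, outer continues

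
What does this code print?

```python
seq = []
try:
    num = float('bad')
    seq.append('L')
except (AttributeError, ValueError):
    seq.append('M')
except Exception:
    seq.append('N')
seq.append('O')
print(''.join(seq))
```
MO

ValueError matches tuple containing it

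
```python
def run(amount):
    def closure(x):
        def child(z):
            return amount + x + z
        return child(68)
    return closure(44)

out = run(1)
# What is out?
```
113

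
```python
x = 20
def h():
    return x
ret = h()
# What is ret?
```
20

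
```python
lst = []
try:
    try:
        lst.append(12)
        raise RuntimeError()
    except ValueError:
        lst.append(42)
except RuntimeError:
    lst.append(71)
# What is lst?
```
[12, 71]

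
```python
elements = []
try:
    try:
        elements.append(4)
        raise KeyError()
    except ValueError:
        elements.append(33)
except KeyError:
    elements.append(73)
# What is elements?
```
[4, 73]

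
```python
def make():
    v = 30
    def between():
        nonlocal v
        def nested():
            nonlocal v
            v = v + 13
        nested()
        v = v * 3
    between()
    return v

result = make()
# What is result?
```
129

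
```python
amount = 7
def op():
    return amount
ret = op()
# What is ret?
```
7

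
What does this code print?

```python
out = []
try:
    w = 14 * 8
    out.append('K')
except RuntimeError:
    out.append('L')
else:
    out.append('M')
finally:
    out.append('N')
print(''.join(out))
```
KMN

else runs before finally when no exception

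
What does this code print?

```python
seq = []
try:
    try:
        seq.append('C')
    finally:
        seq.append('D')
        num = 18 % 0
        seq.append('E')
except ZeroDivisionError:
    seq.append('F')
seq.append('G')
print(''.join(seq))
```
CDFG

Exception in inner finally caught by outer except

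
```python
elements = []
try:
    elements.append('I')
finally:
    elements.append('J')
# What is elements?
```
['I', 'J']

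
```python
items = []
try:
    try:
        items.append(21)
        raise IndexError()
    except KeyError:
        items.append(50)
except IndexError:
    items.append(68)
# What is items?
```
[21, 68]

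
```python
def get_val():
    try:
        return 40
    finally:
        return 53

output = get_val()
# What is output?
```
53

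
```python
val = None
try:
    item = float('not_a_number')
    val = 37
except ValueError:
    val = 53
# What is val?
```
53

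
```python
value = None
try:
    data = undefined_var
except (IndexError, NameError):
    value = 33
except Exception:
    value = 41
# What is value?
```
33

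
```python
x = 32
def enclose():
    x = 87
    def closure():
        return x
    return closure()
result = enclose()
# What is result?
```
87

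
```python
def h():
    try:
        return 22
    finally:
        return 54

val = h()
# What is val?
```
54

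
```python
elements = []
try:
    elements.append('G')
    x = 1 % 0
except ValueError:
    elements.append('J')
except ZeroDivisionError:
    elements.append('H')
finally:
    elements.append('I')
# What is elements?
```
['G', 'H', 'I']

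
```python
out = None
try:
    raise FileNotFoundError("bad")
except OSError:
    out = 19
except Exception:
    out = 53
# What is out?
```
19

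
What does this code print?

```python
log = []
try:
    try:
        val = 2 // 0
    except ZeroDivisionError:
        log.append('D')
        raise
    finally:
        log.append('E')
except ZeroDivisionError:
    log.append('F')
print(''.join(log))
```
DEF

finally runs before re-raised exception propagates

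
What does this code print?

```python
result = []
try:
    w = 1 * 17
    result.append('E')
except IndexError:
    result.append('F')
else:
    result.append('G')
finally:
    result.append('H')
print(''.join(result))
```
EGH

else runs before finally when no exception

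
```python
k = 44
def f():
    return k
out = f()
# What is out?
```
44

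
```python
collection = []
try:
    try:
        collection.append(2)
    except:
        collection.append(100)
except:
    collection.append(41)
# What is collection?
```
[2]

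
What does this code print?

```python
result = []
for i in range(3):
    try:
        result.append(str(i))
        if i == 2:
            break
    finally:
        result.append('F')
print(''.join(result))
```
0F1F2F

finally runs even when breaking out of loop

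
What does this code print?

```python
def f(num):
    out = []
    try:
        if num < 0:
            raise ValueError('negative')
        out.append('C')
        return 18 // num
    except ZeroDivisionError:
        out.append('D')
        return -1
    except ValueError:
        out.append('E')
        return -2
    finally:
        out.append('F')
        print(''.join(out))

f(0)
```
CDF

num=0 causes ZeroDivisionError, caught, finally prints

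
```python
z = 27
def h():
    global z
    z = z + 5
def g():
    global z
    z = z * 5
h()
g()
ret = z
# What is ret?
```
160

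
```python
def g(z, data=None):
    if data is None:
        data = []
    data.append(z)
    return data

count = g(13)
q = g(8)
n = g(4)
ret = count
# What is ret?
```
[13]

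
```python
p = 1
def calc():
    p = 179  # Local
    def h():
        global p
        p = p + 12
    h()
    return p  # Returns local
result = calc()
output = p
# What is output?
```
13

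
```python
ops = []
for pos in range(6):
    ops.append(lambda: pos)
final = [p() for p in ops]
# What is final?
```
[5, 5, 5, 5, 5, 5]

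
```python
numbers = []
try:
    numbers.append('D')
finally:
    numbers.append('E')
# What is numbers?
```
['D', 'E']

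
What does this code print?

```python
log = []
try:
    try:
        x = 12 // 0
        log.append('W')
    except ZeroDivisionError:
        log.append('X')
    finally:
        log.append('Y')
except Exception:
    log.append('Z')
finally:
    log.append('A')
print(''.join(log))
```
XYA

Both finally blocks run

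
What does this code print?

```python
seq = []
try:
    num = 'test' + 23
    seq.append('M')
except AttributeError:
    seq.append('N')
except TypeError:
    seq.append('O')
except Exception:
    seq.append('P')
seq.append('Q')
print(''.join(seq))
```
OQ

TypeError matches before generic Exception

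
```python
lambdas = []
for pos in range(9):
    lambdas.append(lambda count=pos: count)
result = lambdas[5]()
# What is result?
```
5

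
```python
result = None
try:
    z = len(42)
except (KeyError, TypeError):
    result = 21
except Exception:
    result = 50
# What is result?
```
21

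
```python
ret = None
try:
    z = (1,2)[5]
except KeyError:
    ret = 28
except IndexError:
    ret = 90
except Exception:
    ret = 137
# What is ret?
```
90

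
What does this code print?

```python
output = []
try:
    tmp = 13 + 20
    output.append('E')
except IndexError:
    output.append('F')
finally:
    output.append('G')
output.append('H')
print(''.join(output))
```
EGH

finally runs after normal execution too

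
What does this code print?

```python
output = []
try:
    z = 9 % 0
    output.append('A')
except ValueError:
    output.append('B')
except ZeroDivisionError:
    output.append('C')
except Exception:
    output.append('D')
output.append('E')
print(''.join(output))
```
CE

ZeroDivisionError matches before generic Exception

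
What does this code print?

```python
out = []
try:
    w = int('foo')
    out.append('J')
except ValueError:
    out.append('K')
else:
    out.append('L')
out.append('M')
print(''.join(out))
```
KM

else block skipped when exception is caught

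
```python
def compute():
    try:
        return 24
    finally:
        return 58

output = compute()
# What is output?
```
58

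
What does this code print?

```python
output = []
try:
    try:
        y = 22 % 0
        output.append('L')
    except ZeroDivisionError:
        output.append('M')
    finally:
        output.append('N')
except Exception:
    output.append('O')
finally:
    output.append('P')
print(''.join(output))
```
MNP

Both finally blocks run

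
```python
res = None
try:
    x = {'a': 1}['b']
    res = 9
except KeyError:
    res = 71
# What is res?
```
71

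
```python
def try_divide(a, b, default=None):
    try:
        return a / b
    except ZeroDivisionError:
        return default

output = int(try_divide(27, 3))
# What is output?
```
9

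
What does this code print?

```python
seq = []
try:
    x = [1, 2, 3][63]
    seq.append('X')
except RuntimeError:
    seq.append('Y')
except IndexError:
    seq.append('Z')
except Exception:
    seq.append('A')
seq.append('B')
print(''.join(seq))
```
ZB

IndexError matches before generic Exception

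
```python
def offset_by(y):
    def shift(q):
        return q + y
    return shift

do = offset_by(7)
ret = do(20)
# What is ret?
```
27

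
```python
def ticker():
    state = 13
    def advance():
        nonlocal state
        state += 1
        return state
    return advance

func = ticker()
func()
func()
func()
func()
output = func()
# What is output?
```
18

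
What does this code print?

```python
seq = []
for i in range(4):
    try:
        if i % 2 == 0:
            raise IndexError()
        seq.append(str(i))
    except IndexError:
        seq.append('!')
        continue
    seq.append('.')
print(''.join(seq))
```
!1.!3.

continue in except skips rest of loop body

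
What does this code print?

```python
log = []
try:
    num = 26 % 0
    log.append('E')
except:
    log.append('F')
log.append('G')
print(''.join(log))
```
FG

Exception raised in try, caught by bare except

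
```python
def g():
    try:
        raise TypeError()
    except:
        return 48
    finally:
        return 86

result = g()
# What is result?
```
86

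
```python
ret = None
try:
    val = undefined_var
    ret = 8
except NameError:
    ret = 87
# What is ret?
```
87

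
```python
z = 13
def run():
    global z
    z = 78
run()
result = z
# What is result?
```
78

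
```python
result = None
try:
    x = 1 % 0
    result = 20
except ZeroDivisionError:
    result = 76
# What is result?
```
76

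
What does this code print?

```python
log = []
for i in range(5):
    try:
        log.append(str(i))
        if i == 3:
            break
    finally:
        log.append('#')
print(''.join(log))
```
0#1#2#3#

finally runs even when breaking out of loop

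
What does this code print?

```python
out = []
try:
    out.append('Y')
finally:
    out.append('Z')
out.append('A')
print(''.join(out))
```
YZA

try/finally without except, no exception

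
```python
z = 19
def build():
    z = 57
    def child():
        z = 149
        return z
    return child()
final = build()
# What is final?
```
149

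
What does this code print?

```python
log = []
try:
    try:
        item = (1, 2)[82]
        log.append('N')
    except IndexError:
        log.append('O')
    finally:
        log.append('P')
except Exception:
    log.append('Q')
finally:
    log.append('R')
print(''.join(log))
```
OPR

Both finally blocks run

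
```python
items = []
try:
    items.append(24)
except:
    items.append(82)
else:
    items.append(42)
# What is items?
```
[24, 42]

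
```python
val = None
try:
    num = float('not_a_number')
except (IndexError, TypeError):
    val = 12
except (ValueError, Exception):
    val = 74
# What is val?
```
74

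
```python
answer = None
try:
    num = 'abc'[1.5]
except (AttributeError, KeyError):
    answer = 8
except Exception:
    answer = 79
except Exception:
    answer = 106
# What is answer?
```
79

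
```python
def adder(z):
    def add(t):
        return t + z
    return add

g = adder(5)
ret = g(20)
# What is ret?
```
25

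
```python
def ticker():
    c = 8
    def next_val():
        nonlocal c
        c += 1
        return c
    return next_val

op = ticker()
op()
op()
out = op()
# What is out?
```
11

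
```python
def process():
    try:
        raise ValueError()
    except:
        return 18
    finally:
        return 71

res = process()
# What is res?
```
71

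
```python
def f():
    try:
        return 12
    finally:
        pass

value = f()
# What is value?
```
12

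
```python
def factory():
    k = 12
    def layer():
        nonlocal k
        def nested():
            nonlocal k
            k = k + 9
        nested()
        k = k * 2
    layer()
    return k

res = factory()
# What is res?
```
42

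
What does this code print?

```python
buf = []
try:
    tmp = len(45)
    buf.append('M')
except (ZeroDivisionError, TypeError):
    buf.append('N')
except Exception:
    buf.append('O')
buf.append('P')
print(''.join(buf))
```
NP

TypeError matches tuple containing it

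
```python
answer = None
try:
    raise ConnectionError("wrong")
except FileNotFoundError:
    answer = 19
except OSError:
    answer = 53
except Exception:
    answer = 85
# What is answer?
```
53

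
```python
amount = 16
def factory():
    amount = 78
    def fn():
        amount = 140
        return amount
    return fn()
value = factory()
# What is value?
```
140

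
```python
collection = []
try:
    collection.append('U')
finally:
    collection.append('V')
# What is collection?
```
['U', 'V']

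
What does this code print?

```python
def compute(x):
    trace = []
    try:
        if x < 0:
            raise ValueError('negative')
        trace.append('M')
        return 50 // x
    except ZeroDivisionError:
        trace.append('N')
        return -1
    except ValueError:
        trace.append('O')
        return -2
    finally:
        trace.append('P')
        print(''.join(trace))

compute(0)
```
MNP

x=0 causes ZeroDivisionError, caught, finally prints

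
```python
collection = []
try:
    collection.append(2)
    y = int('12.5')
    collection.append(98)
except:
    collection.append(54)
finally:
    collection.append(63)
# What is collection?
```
[2, 54, 63]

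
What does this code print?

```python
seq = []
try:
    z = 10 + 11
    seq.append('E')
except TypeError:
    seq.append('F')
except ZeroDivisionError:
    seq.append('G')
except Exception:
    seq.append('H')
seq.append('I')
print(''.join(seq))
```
EI

No exception, try block completes normally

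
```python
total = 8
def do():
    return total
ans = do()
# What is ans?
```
8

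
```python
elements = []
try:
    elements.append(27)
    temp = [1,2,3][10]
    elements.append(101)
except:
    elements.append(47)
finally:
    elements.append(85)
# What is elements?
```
[27, 47, 85]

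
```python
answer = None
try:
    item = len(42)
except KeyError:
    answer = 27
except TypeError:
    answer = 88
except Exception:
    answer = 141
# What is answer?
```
88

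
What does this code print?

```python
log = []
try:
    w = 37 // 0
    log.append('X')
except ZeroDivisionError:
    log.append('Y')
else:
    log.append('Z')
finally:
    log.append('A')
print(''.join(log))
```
YA

Exception: except runs, else skipped, finally runs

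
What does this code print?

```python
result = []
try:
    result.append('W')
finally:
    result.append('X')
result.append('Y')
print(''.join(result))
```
WXY

try/finally without except, no exception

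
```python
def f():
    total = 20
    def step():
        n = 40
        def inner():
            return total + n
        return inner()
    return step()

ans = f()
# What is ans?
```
60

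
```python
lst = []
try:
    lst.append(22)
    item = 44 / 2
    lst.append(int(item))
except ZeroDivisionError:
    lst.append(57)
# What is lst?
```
[22, 22]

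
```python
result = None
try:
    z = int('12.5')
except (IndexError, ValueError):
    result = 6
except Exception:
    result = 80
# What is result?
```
6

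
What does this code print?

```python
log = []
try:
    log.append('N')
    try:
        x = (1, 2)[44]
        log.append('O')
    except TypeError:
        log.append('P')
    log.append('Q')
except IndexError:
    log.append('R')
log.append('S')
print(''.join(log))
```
NRS

Inner handler doesn't match, propagates to outer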